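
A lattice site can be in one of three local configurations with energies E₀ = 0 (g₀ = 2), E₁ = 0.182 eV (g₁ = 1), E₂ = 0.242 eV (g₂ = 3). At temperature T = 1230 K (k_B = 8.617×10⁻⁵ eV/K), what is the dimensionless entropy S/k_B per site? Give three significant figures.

k_BT = 8.617×10⁻⁵ × 1230 K = 0.10599 eV.
Eᵢ/kT = 0, 1.7171, 2.2832.
Z = Σ gᵢe^(−Eᵢ/kT) = 2·e^(−0) + 1·e^(−1.7171) + 3·e^(−2.2832) = 2.0000 + 0.17959 + 0.30587 = 2.4855.
⟨E⟩ = Σ EᵢPᵢ = 0.042931 eV.
S/k_B = ln Z + ⟨E⟩/kT = ln(2.4855) + 0.042931/0.10599 = 0.91047 + 0.40505 = 1.32.

1.32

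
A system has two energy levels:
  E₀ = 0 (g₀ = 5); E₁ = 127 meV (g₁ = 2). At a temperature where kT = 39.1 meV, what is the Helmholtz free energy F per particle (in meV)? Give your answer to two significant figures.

-64 meV

Eᵢ/kT = 0, 3.248.
Z = Σ gᵢe^(−Eᵢ/kT) = 5·e^(−0) + 2·e^(−3.248) = 5.000 + 0.07770 = 5.078.
F = −kT ln Z = −39.1 × ln(5.078) = −39.1 × 1.625 = -64 meV.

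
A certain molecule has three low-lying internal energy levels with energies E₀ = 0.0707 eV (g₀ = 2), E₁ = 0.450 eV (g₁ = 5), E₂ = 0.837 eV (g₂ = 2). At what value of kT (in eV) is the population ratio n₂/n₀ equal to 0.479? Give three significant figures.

1.04 eV

n₂/n₀ = (g₂/g₀) exp[−(E₂−E₀)/kT] = 0.479.
⇒ (E₂−E₀)/kT = ln((2/2)/0.479) = ln(2.0877) = 0.73606.
kT = 0.7663 eV / 0.73606 = 1.04 eV.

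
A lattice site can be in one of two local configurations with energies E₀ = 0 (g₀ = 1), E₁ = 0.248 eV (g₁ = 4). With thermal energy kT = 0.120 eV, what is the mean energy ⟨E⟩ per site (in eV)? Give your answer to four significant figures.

Eᵢ/kT = 0, 2.06667.
Z = Σ gᵢe^(−Eᵢ/kT) = 1·e^(−0) + 4·e^(−2.06667) = 1.00000 + 0.506427 = 1.50643.
⟨E⟩ = Σ Eᵢ gᵢe^(−Eᵢ/kT) / Z = (0·1.00000 + 0.248·0.506427) / 1.50643 = 0.08337 eV.

0.08337 eV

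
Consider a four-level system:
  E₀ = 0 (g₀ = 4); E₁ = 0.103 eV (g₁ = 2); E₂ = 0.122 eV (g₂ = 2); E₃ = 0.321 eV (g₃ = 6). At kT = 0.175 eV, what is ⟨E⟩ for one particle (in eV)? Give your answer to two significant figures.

0.077 eV

Eᵢ/kT = 0, 0.5886, 0.6971, 1.834.
Z = Σ gᵢe^(−Eᵢ/kT) = 4·e^(−0) + 2·e^(−0.5886) + 2·e^(−0.6971) + 6·e^(−1.834) = 4.000 + 1.110 + 0.9961 + 0.9586 = 7.065.
⟨E⟩ = Σ Eᵢ gᵢe^(−Eᵢ/kT) / Z = (0·4.000 + 0.103·1.110 + 0.122·0.9961 + 0.321·0.9586) / 7.065 = 0.077 eV.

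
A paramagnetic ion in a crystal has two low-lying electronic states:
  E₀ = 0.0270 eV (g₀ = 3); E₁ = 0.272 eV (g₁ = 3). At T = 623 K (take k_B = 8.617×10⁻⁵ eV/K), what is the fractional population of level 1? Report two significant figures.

k_BT = 8.617×10⁻⁵ × 623 K = 0.05368 eV.
Eᵢ/kT = 0.5030, 5.067.
Z = Σ gᵢe^(−Eᵢ/kT) = 3·e^(−0.5030) + 3·e^(−5.067) = 1.814 + 0.01890 = 1.833.
P₁ = g₁ e^(−E₁/kT) / Z = 0.01890/1.833 = 0.010.

0.010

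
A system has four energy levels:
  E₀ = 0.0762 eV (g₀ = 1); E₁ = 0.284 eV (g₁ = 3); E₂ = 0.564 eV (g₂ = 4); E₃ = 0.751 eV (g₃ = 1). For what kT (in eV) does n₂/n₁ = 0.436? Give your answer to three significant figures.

0.250 eV

n₂/n₁ = (g₂/g₁) exp[−(E₂−E₁)/kT] = 0.436.
⇒ (E₂−E₁)/kT = ln((4/3)/0.436) = ln(3.0581) = 1.1178.
kT = 0.280 eV / 1.1178 = 0.250 eV.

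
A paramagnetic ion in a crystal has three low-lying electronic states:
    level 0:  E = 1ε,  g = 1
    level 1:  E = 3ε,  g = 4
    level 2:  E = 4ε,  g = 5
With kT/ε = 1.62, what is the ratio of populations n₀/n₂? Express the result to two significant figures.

1.3

n₀/n₂ = (g₀/g₂) exp[−(E₀−E₂)/kT] = (1/5) × exp(−(-3ε)/(1.62ε)) = (1/5) × exp(1.852) = 1.3.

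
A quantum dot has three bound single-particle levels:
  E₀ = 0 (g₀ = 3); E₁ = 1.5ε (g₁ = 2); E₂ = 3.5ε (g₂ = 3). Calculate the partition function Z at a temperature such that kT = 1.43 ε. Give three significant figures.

Eᵢ/kT = 0, 1.0490, 2.4476.
Z = Σ gᵢe^(−Eᵢ/kT) = 3·e^(−0) + 2·e^(−1.0490) + 3·e^(−2.4476) = 3.0000 + 0.70058 + 0.25950 = 3.9601.

Z = 3.96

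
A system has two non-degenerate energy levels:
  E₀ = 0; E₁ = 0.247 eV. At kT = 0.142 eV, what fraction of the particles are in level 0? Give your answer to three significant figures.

Eᵢ/kT = 0, 1.7394.
Z = Σ e^(−Eᵢ/kT) = e^(−0) + e^(−1.7394) = 1.0000 + 0.17563 = 1.1756.
P₀ = e^(−E₀/kT) / Z = 1.0000/1.1756 = 0.851.

0.851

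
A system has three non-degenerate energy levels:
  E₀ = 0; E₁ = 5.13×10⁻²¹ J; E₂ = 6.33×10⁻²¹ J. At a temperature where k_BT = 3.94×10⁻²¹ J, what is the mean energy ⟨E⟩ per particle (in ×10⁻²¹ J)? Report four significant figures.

1.810 ×10⁻²¹ J

Eᵢ/kT = 0, 1.30203, 1.60660.
Z = Σ e^(−Eᵢ/kT) = e^(−0) + e^(−1.30203) + e^(−1.60660) = 1.00000 + 0.271979 + 0.200568 = 1.47255.
⟨E⟩ = Σ Eᵢ e^(−Eᵢ/kT) / Z = (0·1.00000 + 5.13·0.271979 + 6.33·0.200568) / 1.47255 = 1.810 ×10⁻²¹ J.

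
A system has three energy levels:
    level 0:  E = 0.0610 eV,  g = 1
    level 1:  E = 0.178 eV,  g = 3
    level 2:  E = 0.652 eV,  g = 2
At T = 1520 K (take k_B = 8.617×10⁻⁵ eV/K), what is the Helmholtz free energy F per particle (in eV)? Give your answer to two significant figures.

k_BT = 8.617×10⁻⁵ × 1520 K = 0.1310 eV.
Eᵢ/kT = 0.4656, 1.359, 4.977.
Z = Σ gᵢe^(−Eᵢ/kT) = 1·e^(−0.4656) + 3·e^(−1.359) + 2·e^(−4.977) = 0.6278 + 0.7708 + 0.01379 = 1.412.
F = −kT ln Z = −0.1310 × ln(1.412) = −0.1310 × 0.3450 = -0.045 eV.

-0.045 eV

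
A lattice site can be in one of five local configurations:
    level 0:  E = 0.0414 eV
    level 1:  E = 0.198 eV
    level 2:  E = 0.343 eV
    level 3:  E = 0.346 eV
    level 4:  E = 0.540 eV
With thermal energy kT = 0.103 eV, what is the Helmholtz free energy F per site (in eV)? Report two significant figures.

Eᵢ/kT = 0.4019, 1.922, 3.330, 3.359, 5.243.
Z = Σ e^(−Eᵢ/kT) = e^(−0.4019) + e^(−1.922) + e^(−3.330) + e^(−3.359) + e^(−5.243) = 0.6690 + 0.1463 + 0.03579 + 0.03477 + 0.005284 = 0.8911.
F = −kT ln Z = −0.103 × ln(0.8911) = −0.103 × -0.1153 = 0.012 eV.

0.012 eV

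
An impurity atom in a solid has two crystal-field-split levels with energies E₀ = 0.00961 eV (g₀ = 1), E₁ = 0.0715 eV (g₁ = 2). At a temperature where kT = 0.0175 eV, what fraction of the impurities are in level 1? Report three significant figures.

Eᵢ/kT = 0.54914, 4.0857.
Z = Σ gᵢe^(−Eᵢ/kT) = 1·e^(−0.54914) + 2·e^(−4.0857) = 0.57745 + 0.033623 = 0.61107.
P₁ = g₁ e^(−E₁/kT) / Z = 0.033623/0.61107 = 0.0550.

0.0550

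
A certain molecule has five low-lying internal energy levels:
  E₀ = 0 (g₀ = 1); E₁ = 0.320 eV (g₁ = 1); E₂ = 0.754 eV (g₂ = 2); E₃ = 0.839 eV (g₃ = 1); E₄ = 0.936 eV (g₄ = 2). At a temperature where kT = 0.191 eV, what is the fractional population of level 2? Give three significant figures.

Eᵢ/kT = 0, 1.6754, 3.9476, 4.3927, 4.9005.
Z = Σ gᵢe^(−Eᵢ/kT) = 1·e^(−0) + 1·e^(−1.6754) + 2·e^(−3.9476) + 1·e^(−4.3927) + 2·e^(−4.9005) = 1.0000 + 0.18723 + 0.038602 + 0.012367 + 0.014886 = 1.2531.
P₂ = g₂ e^(−E₂/kT) / Z = 0.038602/1.2531 = 0.0308.

0.0308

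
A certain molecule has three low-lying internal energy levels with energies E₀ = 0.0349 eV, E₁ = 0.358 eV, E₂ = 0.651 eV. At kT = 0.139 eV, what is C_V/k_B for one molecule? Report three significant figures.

0.623

Eᵢ/kT = 0.25108, 2.5755, 4.6835.
Z = Σ e^(−Eᵢ/kT) = e^(−0.25108) + e^(−2.5755) + e^(−4.6835) = 0.77796 + 0.076116 + 0.0092466 = 0.86332.
⟨E⟩ = 0.069985 eV, ⟨E²⟩ = 0.016936 eV².
C_V/k_B = (⟨E²⟩ − ⟨E⟩²)/(kT)² = (0.016936 − 0.0048979)/0.019321 = 0.623.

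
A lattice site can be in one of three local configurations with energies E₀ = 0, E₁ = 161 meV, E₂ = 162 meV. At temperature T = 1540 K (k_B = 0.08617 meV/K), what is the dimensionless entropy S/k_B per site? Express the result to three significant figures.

k_BT = 0.08617 × 1540 K = 132.70 meV.
Eᵢ/kT = 0, 1.2133, 1.2208.
Z = Σ e^(−Eᵢ/kT) = e^(−0) + e^(−1.2133) + e^(−1.2208) = 1.0000 + 0.29721 + 0.29499 = 1.5922.
⟨E⟩ = Σ EᵢPᵢ = 60.067 meV.
S/k_B = ln Z + ⟨E⟩/kT = ln(1.5922) + 60.067/132.70 = 0.46512 + 0.45265 = 0.918.

0.918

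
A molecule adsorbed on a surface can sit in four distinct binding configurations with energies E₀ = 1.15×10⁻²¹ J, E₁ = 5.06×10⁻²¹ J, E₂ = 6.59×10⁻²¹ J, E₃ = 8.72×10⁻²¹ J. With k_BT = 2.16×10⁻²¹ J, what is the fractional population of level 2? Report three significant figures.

0.0632

Eᵢ/kT = 0.53241, 2.3426, 3.0509, 4.0370.
Z = Σ e^(−Eᵢ/kT) = e^(−0.53241) + e^(−2.3426) + e^(−3.0509) + e^(−4.0370) = 0.58719 + 0.096078 + 0.047316 + 0.017650 = 0.74823.
P₂ = e^(−E₂/kT) / Z = 0.047316/0.74823 = 0.0632.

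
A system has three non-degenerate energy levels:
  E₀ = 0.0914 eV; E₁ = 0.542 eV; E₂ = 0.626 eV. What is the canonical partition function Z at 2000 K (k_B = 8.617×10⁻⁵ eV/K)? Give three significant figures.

Z = 0.658

k_BT = 8.617×10⁻⁵ × 2000 K = 0.17234 eV.
Eᵢ/kT = 0.53035, 3.1449, 3.6324.
Z = Σ e^(−Eᵢ/kT) = e^(−0.53035) + e^(−3.1449) + e^(−3.6324) = 0.58840 + 0.043071 + 0.026453 = 0.65792.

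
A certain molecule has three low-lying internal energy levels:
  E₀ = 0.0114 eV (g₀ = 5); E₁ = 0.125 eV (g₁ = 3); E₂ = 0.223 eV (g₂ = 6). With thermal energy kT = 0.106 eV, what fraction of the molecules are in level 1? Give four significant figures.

0.1501

Eᵢ/kT = 0.107547, 1.17925, 2.10377.
Z = Σ gᵢe^(−Eᵢ/kT) = 5·e^(−0.107547) + 3·e^(−1.17925) + 6·e^(−2.10377) = 4.49017 + 0.922528 + 0.731974 = 6.14467.
P₁ = g₁ e^(−E₁/kT) / Z = 0.922528/6.14467 = 0.1501.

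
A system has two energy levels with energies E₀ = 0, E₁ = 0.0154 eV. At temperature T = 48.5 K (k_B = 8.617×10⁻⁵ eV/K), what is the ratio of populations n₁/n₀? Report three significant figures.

k_BT = 8.617×10⁻⁵ × 48.5 K = 0.0041792 eV.
n₁/n₀ = exp[−(E₁−E₀)/kT] = exp(−(0.0154 eV)/(0.0041792 eV)) = exp(-3.6849) = 0.0251.

0.0251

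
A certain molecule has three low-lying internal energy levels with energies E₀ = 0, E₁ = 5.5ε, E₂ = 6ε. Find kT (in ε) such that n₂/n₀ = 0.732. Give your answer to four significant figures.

19.23 ε

n₂/n₀ = exp[−(E₂−E₀)/kT] = 0.732.
⇒ (E₂−E₀)/kT = ln(1/0.732) = ln(1.36612) = 0.311975.
kT = 6ε / 0.311975 = 19.23 ε.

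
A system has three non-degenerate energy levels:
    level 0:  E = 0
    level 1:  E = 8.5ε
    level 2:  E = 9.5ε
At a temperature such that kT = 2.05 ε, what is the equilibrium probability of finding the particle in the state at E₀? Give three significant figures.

0.975

Eᵢ/kT = 0, 4.1463, 4.6341.
Z = Σ e^(−Eᵢ/kT) = e^(−0) + e^(−4.1463) + e^(−4.6341) = 1.0000 + 0.015823 + 0.0097148 = 1.0255.
P₀ = e^(−E₀/kT) / Z = 1.0000/1.0255 = 0.975.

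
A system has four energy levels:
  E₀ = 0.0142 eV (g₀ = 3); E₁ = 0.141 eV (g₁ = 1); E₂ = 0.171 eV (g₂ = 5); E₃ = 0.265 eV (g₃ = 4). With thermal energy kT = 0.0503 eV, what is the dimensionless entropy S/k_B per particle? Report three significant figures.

1.51

Eᵢ/kT = 0.28231, 2.8032, 3.3996, 5.2684.
Z = Σ gᵢe^(−Eᵢ/kT) = 3·e^(−0.28231) + 1·e^(−2.8032) + 5·e^(−3.3996) + 4·e^(−5.2684) = 2.2621 + 0.060616 + 0.16693 + 0.020607 = 2.5103.
⟨E⟩ = Σ EᵢPᵢ = 0.029747 eV.
S/k_B = ln Z + ⟨E⟩/kT = ln(2.5103) + 0.029747/0.0503 = 0.92040 + 0.59139 = 1.51.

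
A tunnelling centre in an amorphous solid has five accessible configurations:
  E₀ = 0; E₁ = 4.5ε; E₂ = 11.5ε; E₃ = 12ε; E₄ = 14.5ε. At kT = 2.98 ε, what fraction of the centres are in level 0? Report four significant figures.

0.7889

Eᵢ/kT = 0, 1.51007, 3.85906, 4.02685, 4.86577.
Z = Σ e^(−Eᵢ/kT) = e^(−0) + e^(−1.51007) + e^(−3.85906) + e^(−4.02685) + e^(−4.86577) = 1.00000 + 0.220895 + 0.0210878 + 0.0178304 + 0.00770589 = 1.26752.
P₀ = e^(−E₀/kT) / Z = 1.00000/1.26752 = 0.7889.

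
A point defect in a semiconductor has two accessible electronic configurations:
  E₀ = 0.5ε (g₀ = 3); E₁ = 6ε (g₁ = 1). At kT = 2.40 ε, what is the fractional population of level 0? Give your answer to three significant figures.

0.967

Eᵢ/kT = 0.20833, 2.5000.
Z = Σ gᵢe^(−Eᵢ/kT) = 3·e^(−0.20833) + 1·e^(−2.5000) = 2.4358 + 0.082085 = 2.5179.
P₀ = g₀ e^(−E₀/kT) / Z = 2.4358/2.5179 = 0.967.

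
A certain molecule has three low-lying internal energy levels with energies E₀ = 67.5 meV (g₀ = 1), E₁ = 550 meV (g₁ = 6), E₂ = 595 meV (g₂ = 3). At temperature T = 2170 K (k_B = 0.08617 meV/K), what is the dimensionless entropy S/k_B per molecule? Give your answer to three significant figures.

1.52

k_BT = 0.08617 × 2170 K = 186.99 meV.
Eᵢ/kT = 0.36098, 2.9413, 3.1820.
Z = Σ gᵢe^(−Eᵢ/kT) = 1·e^(−0.36098) + 6·e^(−2.9413) + 3·e^(−3.1820) = 0.69699 + 0.31678 + 0.12451 = 1.1383.
⟨E⟩ = Σ EᵢPᵢ = 259.47 meV.
S/k_B = ln Z + ⟨E⟩/kT = ln(1.1383) + 259.47/186.99 = 0.12954 + 1.3876 = 1.52.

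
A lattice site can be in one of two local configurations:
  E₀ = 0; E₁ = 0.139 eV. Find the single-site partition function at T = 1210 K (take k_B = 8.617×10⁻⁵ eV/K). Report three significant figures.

k_BT = 8.617×10⁻⁵ × 1210 K = 0.10427 eV.
Eᵢ/kT = 0, 1.3331.
Z = Σ e^(−Eᵢ/kT) = e^(−0) + e^(−1.3331) = 1.0000 + 0.26366 = 1.2637.

Z = 1.26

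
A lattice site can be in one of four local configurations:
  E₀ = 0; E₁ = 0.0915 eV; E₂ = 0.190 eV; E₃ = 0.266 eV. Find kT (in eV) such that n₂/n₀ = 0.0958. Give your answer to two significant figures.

n₂/n₀ = exp[−(E₂−E₀)/kT] = 0.0958.
⇒ (E₂−E₀)/kT = ln(1/0.0958) = ln(10.44) = 2.346.
kT = 0.190 eV / 2.346 = 0.081 eV.

0.081 eV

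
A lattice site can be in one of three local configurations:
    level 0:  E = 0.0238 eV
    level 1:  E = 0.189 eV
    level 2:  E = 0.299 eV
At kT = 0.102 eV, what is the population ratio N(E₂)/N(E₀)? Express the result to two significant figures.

n₂/n₀ = exp[−(E₂−E₀)/kT] = exp(−(0.2752 eV)/(0.102 eV)) = exp(-2.698) = 0.067.

0.067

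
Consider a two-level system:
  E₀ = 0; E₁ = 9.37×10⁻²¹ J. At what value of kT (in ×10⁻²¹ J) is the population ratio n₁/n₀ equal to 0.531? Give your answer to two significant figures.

15 ×10⁻²¹ J

n₁/n₀ = exp[−(E₁−E₀)/kT] = 0.531.
⇒ (E₁−E₀)/kT = ln(1/0.531) = ln(1.883) = 0.6329.
kT = 9.37 ×10⁻²¹ J / 0.6329 = 15 ×10⁻²¹ J.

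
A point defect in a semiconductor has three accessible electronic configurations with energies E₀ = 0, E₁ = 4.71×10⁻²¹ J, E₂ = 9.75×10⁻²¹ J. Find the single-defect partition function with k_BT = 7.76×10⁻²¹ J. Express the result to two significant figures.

Z = 1.8

Eᵢ/kT = 0, 0.6070, 1.256.
Z = Σ e^(−Eᵢ/kT) = e^(−0) + e^(−0.6070) + e^(−1.256) = 1.000 + 0.5450 + 0.2848 = 1.830.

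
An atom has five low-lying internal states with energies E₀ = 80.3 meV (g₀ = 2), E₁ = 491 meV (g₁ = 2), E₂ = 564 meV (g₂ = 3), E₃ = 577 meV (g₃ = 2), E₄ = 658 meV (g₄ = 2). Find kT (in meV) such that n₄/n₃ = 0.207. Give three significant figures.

51.4 meV

n₄/n₃ = (g₄/g₃) exp[−(E₄−E₃)/kT] = 0.207.
⇒ (E₄−E₃)/kT = ln((2/2)/0.207) = ln(4.8309) = 1.5750.
kT = 81 meV / 1.5750 = 51.4 meV.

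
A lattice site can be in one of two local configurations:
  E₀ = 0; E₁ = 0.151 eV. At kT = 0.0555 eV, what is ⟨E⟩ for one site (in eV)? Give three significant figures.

0.00933 eV

Eᵢ/kT = 0, 2.7207.
Z = Σ e^(−Eᵢ/kT) = e^(−0) + e^(−2.7207) = 1.0000 + 0.065829 = 1.0658.
⟨E⟩ = Σ Eᵢ e^(−Eᵢ/kT) / Z = (0·1.0000 + 0.151·0.065829) / 1.0658 = 0.00933 eV.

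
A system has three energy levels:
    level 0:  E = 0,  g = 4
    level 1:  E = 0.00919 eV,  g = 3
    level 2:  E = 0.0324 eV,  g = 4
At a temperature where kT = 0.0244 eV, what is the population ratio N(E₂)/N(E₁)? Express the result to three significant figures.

0.515

n₂/n₁ = (g₂/g₁) exp[−(E₂−E₁)/kT] = (4/3) × exp(−(0.02321 eV)/(0.0244 eV)) = (4/3) × exp(-0.95123) = 0.515.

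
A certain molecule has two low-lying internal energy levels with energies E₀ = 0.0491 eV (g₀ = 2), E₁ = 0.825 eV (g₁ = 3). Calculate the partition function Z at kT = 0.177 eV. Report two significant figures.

Eᵢ/kT = 0.2774, 4.661.
Z = Σ gᵢe^(−Eᵢ/kT) = 2·e^(−0.2774) + 3·e^(−4.661) = 1.516 + 0.02837 = 1.544.

Z = 1.5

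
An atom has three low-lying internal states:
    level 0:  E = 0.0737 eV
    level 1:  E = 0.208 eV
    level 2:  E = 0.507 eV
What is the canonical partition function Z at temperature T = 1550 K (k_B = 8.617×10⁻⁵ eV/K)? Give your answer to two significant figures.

Z = 0.81

k_BT = 8.617×10⁻⁵ × 1550 K = 0.1336 eV.
Eᵢ/kT = 0.5516, 1.557, 3.795.
Z = Σ e^(−Eᵢ/kT) = e^(−0.5516) + e^(−1.557) + e^(−3.795) = 0.5760 + 0.2108 + 0.02248 = 0.8093.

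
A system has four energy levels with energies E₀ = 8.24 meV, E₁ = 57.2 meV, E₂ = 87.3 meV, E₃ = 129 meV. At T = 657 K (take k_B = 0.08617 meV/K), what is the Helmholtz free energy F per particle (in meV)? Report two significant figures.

-25 meV

k_BT = 0.08617 × 657 K = 56.61 meV.
Eᵢ/kT = 0.1456, 1.010, 1.542, 2.279.
Z = Σ e^(−Eᵢ/kT) = e^(−0.1456) + e^(−1.010) + e^(−1.542) + e^(−2.279) = 0.8645 + 0.3642 + 0.2140 + 0.1024 = 1.545.
F = −kT ln Z = −56.61 × ln(1.545) = −56.61 × 0.4350 = -25 meV.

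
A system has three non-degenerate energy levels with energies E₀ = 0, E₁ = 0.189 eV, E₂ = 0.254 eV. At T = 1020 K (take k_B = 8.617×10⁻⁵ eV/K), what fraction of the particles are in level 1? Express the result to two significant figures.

0.099

k_BT = 8.617×10⁻⁵ × 1020 K = 0.08789 eV.
Eᵢ/kT = 0, 2.150, 2.890.
Z = Σ e^(−Eᵢ/kT) = e^(−0) + e^(−2.150) + e^(−2.890) = 1.000 + 0.1165 + 0.05558 = 1.172.
P₁ = e^(−E₁/kT) / Z = 0.1165/1.172 = 0.099.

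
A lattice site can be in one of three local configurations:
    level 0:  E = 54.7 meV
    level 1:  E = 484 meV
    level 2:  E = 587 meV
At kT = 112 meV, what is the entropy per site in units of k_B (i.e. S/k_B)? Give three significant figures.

0.150

Eᵢ/kT = 0.48839, 4.3214, 5.2411.
Z = Σ e^(−Eᵢ/kT) = e^(−0.48839) + e^(−4.3214) + e^(−5.2411) = 0.61361 + 0.013281 + 0.0052944 = 0.63219.
⟨E⟩ = Σ EᵢPᵢ = 68.176 meV.
S/k_B = ln Z + ⟨E⟩/kT = ln(0.63219) + 68.176/112 = -0.45857 + 0.60871 = 0.150.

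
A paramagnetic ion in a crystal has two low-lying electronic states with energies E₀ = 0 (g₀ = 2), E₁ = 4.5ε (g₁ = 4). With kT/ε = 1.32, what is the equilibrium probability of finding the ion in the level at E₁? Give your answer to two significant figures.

Eᵢ/kT = 0, 3.409.
Z = Σ gᵢe^(−Eᵢ/kT) = 2·e^(−0) + 4·e^(−3.409) = 2.000 + 0.1323 = 2.132.
P₁ = g₁ e^(−E₁/kT) / Z = 0.1323/2.132 = 0.062.

0.062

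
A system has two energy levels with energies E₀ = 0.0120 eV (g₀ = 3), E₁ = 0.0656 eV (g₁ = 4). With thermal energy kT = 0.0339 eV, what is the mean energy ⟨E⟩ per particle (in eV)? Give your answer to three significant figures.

Eᵢ/kT = 0.35398, 1.9351.
Z = Σ gᵢe^(−Eᵢ/kT) = 3·e^(−0.35398) + 4·e^(−1.9351) = 2.1057 + 0.57764 = 2.6833.
⟨E⟩ = Σ Eᵢ gᵢe^(−Eᵢ/kT) / Z = (0.0120·2.1057 + 0.0656·0.57764) / 2.6833 = 0.0235 eV.

0.0235 eV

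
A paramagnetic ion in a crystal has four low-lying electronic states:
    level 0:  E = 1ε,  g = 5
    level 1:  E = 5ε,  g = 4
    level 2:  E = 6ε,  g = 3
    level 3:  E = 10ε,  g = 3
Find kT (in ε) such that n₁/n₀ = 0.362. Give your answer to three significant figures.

n₁/n₀ = (g₁/g₀) exp[−(E₁−E₀)/kT] = 0.362.
⇒ (E₁−E₀)/kT = ln((4/5)/0.362) = ln(2.2099) = 0.79295.
kT = 4ε / 0.79295 = 5.04 ε.

5.04 ε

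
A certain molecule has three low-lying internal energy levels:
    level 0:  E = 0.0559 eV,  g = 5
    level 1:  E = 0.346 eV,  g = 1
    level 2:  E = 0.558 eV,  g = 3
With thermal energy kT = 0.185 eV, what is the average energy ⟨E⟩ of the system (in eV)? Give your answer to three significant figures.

0.0855 eV

Eᵢ/kT = 0.30216, 1.8703, 3.0162.
Z = Σ gᵢe^(−Eᵢ/kT) = 5·e^(−0.30216) + 1·e^(−1.8703) + 3·e^(−3.0162) = 3.6961 + 0.15408 + 0.14696 = 3.9971.
⟨E⟩ = Σ Eᵢ gᵢe^(−Eᵢ/kT) / Z = (0.0559·3.6961 + 0.346·0.15408 + 0.558·0.14696) / 3.9971 = 0.0855 eV.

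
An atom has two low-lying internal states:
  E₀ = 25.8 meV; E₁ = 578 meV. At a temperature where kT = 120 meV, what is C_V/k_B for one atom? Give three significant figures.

Eᵢ/kT = 0.21500, 4.8167.
Z = Σ e^(−Eᵢ/kT) = e^(−0.21500) + e^(−4.8167) = 0.80654 + 0.0080935 = 0.81463.
⟨E⟩ = 31.286 meV, ⟨E²⟩ = 3978.2 meV².
C_V/k_B = (⟨E²⟩ − ⟨E⟩²)/(kT)² = (3978.2 − 978.81)/14400 = 0.208.

0.208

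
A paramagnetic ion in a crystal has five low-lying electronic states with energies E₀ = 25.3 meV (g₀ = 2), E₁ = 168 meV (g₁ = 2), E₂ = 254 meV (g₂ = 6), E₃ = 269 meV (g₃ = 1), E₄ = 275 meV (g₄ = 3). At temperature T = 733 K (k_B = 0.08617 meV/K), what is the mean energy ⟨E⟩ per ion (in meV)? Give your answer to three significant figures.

k_BT = 0.08617 × 733 K = 63.163 meV.
Eᵢ/kT = 0.40055, 2.6598, 4.0213, 4.2588, 4.3538.
Z = Σ gᵢe^(−Eᵢ/kT) = 2·e^(−0.40055) + 2·e^(−2.6598) + 6·e^(−4.0213) + 1·e^(−4.2588) + 3·e^(−4.3538) = 1.3399 + 0.13992 + 0.10758 + 0.014139 + 0.038574 = 1.6401.
⟨E⟩ = Σ Eᵢ gᵢe^(−Eᵢ/kT) / Z = (25.3·1.3399 + 168·0.13992 + 254·0.10758 + 269·0.014139 + 275·0.038574) / 1.6401 = 60.4 meV.

60.4 meV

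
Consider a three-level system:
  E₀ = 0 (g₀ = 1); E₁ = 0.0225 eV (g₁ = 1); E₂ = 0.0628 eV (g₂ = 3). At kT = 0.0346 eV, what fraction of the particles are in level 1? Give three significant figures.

Eᵢ/kT = 0, 0.65029, 1.8150.
Z = Σ gᵢe^(−Eᵢ/kT) = 1·e^(−0) + 1·e^(−0.65029) + 3·e^(−1.8150) = 1.0000 + 0.52189 + 0.48851 = 2.0104.
P₁ = g₁ e^(−E₁/kT) / Z = 0.52189/2.0104 = 0.260.

0.260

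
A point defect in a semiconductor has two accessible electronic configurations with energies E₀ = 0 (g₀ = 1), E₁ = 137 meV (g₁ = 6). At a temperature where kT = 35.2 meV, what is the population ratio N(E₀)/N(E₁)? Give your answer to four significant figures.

8.169

n₀/n₁ = (g₀/g₁) exp[−(E₀−E₁)/kT] = (1/6) × exp(−(-137 meV)/(35.2 meV)) = (1/6) × exp(3.89205) = 8.169.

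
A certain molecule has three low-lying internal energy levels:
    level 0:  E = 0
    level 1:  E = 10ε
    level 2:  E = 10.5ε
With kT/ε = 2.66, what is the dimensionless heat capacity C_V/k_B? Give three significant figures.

0.580

Eᵢ/kT = 0, 3.7594, 3.9474.
Z = Σ e^(−Eᵢ/kT) = e^(−0) + e^(−3.7594) + e^(−3.9474) = 1.0000 + 0.023298 + 0.019305 = 1.0426.
⟨E⟩ = 0.41788 ε, ⟨E²⟩ = 4.2760 ε².
C_V/k_B = (⟨E²⟩ − ⟨E⟩²)/(kT)² = (4.2760 − 0.17462)/7.0756 = 0.580.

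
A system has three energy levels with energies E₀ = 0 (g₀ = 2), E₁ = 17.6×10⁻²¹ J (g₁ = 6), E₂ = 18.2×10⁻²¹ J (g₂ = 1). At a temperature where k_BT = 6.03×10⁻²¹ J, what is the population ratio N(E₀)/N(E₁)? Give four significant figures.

6.173

n₀/n₁ = (g₀/g₁) exp[−(E₀−E₁)/kT] = (2/6) × exp(−(-17.6 ×10⁻²¹ J)/(6.03 ×10⁻²¹ J)) = (2/6) × exp(2.91874) = 6.173.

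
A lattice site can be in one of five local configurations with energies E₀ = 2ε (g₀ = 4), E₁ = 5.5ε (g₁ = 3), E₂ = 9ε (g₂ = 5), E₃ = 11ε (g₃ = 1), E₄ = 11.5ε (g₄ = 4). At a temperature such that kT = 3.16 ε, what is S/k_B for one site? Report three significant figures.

2.29

Eᵢ/kT = 0.63291, 1.7405, 2.8481, 3.4810, 3.6392.
Z = Σ gᵢe^(−Eᵢ/kT) = 4·e^(−0.63291) + 3·e^(−1.7405) + 5·e^(−2.8481) + 1·e^(−3.4810) + 4·e^(−3.6392) = 2.1242 + 0.52630 + 0.28977 + 0.030777 + 0.10509 = 3.0761.
⟨E⟩ = Σ EᵢPᵢ = 3.6729 ε.
S/k_B = ln Z + ⟨E⟩/kT = ln(3.0761) + 3.6729/3.16 = 1.1237 + 1.1623 = 2.29.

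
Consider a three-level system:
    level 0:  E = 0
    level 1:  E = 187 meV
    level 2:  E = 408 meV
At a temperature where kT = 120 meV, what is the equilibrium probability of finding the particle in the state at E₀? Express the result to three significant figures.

Eᵢ/kT = 0, 1.5583, 3.4000.
Z = Σ e^(−Eᵢ/kT) = e^(−0) + e^(−1.5583) + e^(−3.4000) = 1.0000 + 0.21049 + 0.033373 = 1.2439.
P₀ = e^(−E₀/kT) / Z = 1.0000/1.2439 = 0.804.

0.804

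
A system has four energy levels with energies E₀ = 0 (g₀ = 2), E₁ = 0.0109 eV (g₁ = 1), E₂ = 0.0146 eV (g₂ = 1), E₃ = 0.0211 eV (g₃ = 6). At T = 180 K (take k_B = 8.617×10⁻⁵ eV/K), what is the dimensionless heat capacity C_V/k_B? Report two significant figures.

0.37

k_BT = 8.617×10⁻⁵ × 180 K = 0.01551 eV.
Eᵢ/kT = 0, 0.7028, 0.9413, 1.360.
Z = Σ gᵢe^(−Eᵢ/kT) = 2·e^(−0) + 1·e^(−0.7028) + 1·e^(−0.9413) + 6·e^(−1.360) = 2.000 + 0.4952 + 0.3901 + 1.540 = 4.425.
⟨E⟩ = 0.009850 eV, ⟨E²⟩ = 0.0001870 eV².
C_V/k_B = (⟨E²⟩ − ⟨E⟩²)/(kT)² = (0.0001870 − 0.00009702)/0.0002406 = 0.37.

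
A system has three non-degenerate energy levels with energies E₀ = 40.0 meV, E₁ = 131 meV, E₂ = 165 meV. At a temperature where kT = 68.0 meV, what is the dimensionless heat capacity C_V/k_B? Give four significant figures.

0.5038

Eᵢ/kT = 0.588235, 1.92647, 2.42647.
Z = Σ e^(−Eᵢ/kT) = e^(−0.588235) + e^(−1.92647) + e^(−2.42647) = 0.555307 + 0.145661 + 0.0883482 = 0.789316.
⟨E⟩ = 70.7845 meV, ⟨E²⟩ = 7339.85 meV².
C_V/k_B = (⟨E²⟩ − ⟨E⟩²)/(kT)² = (7339.85 − 5010.45)/4624.00 = 0.5038.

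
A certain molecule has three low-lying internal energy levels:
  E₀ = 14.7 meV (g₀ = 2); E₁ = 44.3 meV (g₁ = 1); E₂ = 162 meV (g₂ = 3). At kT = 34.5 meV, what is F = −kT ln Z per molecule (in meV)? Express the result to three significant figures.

-16.4 meV

Eᵢ/kT = 0.42609, 1.2841, 4.6957.
Z = Σ gᵢe^(−Eᵢ/kT) = 2·e^(−0.42609) + 1·e^(−1.2841) + 3·e^(−4.6957) = 1.3061 + 0.27690 + 0.027403 = 1.6104.
F = −kT ln Z = −34.5 × ln(1.6104) = −34.5 × 0.47648 = -16.4 meV.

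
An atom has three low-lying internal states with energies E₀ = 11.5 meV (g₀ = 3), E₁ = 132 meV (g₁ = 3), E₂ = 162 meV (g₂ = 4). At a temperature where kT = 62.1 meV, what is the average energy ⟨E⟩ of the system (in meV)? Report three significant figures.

Eᵢ/kT = 0.18519, 2.1256, 2.6087.
Z = Σ gᵢe^(−Eᵢ/kT) = 3·e^(−0.18519) + 3·e^(−2.1256) + 4·e^(−2.6087) = 2.4928 + 0.35808 + 0.29452 = 3.1454.
⟨E⟩ = Σ Eᵢ gᵢe^(−Eᵢ/kT) / Z = (11.5·2.4928 + 132·0.35808 + 162·0.29452) / 3.1454 = 39.3 meV.

39.3 meV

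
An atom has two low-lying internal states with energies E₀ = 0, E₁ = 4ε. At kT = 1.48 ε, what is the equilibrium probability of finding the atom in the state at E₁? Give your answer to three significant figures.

0.0628

Eᵢ/kT = 0, 2.7027.
Z = Σ e^(−Eᵢ/kT) = e^(−0) + e^(−2.7027) = 1.0000 + 0.067024 = 1.0670.
P₁ = e^(−E₁/kT) / Z = 0.067024/1.0670 = 0.0628.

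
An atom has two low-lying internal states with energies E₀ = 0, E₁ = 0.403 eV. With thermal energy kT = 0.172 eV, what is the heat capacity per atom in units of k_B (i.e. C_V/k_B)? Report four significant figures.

0.4389

Eᵢ/kT = 0, 2.34302.
Z = Σ e^(−Eᵢ/kT) = e^(−0) + e^(−2.34302) = 1.00000 + 0.0960372 = 1.09604.
⟨E⟩ = 0.0353117 eV, ⟨E²⟩ = 0.0142306 eV².
C_V/k_B = (⟨E²⟩ − ⟨E⟩²)/(kT)² = (0.0142306 − 0.00124692)/0.0295840 = 0.4389.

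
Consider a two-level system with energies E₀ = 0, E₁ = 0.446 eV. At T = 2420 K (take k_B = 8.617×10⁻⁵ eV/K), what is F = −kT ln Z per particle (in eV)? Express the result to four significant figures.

-0.02322 eV

k_BT = 8.617×10⁻⁵ × 2420 K = 0.208531 eV.
Eᵢ/kT = 0, 2.13877.
Z = Σ e^(−Eᵢ/kT) = e^(−0) + e^(−2.13877) = 1.00000 + 0.117800 = 1.11780.
F = −kT ln Z = −0.208531 × ln(1.11780) = −0.208531 × 0.111362 = -0.02322 eV.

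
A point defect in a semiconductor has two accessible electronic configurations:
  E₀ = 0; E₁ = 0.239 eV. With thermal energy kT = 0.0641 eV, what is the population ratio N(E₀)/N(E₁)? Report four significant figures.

n₀/n₁ = exp[−(E₀−E₁)/kT] = exp(−(-0.239 eV)/(0.0641 eV)) = exp(3.72855) = 41.62.

41.62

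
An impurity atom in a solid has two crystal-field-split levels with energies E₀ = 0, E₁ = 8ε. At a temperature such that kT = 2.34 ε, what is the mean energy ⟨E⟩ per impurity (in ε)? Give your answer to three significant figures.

Eᵢ/kT = 0, 3.4188.
Z = Σ e^(−Eᵢ/kT) = e^(−0) + e^(−3.4188) = 1.0000 + 0.032752 = 1.0328.
⟨E⟩ = Σ Eᵢ e^(−Eᵢ/kT) / Z = (0·1.0000 + 8·0.032752) / 1.0328 = 0.254 ε.

0.254 ε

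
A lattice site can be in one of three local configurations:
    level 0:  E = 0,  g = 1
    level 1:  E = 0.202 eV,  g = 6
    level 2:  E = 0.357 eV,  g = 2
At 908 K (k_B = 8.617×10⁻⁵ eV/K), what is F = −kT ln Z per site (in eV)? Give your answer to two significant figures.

-0.030 eV

k_BT = 8.617×10⁻⁵ × 908 K = 0.07824 eV.
Eᵢ/kT = 0, 2.582, 4.563.
Z = Σ gᵢe^(−Eᵢ/kT) = 1·e^(−0) + 6·e^(−2.582) + 2·e^(−4.563) = 1.000 + 0.4537 + 0.02086 = 1.475.
F = −kT ln Z = −0.07824 × ln(1.475) = −0.07824 × 0.3887 = -0.030 eV.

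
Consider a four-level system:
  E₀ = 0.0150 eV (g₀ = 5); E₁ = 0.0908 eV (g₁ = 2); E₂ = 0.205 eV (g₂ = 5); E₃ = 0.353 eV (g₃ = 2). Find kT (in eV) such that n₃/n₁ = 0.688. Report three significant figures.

n₃/n₁ = (g₃/g₁) exp[−(E₃−E₁)/kT] = 0.688.
⇒ (E₃−E₁)/kT = ln((2/2)/0.688) = ln(1.4535) = 0.37397.
kT = 0.2622 eV / 0.37397 = 0.701 eV.

0.701 eV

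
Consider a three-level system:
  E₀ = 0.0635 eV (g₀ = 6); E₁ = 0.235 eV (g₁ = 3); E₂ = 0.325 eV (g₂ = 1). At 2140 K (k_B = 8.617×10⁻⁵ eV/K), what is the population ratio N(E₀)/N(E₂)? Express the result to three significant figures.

24.8

k_BT = 8.617×10⁻⁵ × 2140 K = 0.18440 eV.
n₀/n₂ = (g₀/g₂) exp[−(E₀−E₂)/kT] = (6/1) × exp(−(-0.2615 eV)/(0.18440 eV)) = (6/1) × exp(1.4181) = 24.8.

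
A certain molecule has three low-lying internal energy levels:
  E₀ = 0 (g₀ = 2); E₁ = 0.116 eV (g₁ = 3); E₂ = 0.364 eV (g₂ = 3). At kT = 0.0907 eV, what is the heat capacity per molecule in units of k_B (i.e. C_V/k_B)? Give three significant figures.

Eᵢ/kT = 0, 1.2789, 4.0132.
Z = Σ gᵢe^(−Eᵢ/kT) = 2·e^(−0) + 3·e^(−1.2789) + 3·e^(−4.0132) = 2.0000 + 0.83503 + 0.054226 = 2.8893.
⟨E⟩ = 0.040356 eV, ⟨E²⟩ = 0.0063756 eV².
C_V/k_B = (⟨E²⟩ − ⟨E⟩²)/(kT)² = (0.0063756 − 0.0016286)/0.0082265 = 0.577.

0.577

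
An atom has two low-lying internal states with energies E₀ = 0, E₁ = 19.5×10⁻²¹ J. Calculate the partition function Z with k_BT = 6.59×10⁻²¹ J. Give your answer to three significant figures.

Eᵢ/kT = 0, 2.9590.
Z = Σ e^(−Eᵢ/kT) = e^(−0) + e^(−2.9590) = 1.0000 + 0.051871 = 1.0519.

Z = 1.05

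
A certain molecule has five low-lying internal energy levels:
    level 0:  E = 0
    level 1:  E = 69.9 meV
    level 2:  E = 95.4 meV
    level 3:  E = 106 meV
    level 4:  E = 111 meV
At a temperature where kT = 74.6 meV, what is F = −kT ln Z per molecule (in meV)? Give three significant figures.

Eᵢ/kT = 0, 0.93700, 1.2788, 1.4209, 1.4879.
Z = Σ e^(−Eᵢ/kT) = e^(−0) + e^(−0.93700) + e^(−1.2788) + e^(−1.4209) + e^(−1.4879) = 1.0000 + 0.39180 + 0.27837 + 0.24150 + 0.22585 = 2.1375.
F = −kT ln Z = −74.6 × ln(2.1375) = −74.6 × 0.75964 = -56.7 meV.

-56.7 meV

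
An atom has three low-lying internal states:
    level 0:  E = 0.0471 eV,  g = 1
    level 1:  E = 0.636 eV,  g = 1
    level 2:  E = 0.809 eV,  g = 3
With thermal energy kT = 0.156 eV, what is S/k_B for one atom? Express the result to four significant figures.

0.2335

Eᵢ/kT = 0.301923, 4.07692, 5.18590.
Z = Σ gᵢe^(−Eᵢ/kT) = 1·e^(−0.301923) + 1·e^(−4.07692) + 3·e^(−5.18590) = 0.739395 + 0.0169596 + 0.0167847 = 0.773139.
⟨E⟩ = Σ EᵢPᵢ = 0.0765588 eV.
S/k_B = ln Z + ⟨E⟩/kT = ln(0.773139) + 0.0765588/0.156 = -0.257296 + 0.490762 = 0.2335.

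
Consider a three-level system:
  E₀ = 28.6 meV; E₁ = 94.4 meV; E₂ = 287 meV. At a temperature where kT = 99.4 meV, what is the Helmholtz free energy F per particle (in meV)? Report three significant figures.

Eᵢ/kT = 0.28773, 0.94970, 2.8873.
Z = Σ e^(−Eᵢ/kT) = e^(−0.28773) + e^(−0.94970) + e^(−2.8873) = 0.74996 + 0.38686 + 0.055726 = 1.1925.
F = −kT ln Z = −99.4 × ln(1.1925) = −99.4 × 0.17605 = -17.5 meV.

-17.5 meV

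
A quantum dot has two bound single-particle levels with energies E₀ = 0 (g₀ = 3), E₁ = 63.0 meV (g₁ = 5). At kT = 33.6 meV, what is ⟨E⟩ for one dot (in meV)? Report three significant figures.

12.8 meV

Eᵢ/kT = 0, 1.8750.
Z = Σ gᵢe^(−Eᵢ/kT) = 3·e^(−0) + 5·e^(−1.8750) = 3.0000 + 0.76677 = 3.7668.
⟨E⟩ = Σ Eᵢ gᵢe^(−Eᵢ/kT) / Z = (0·3.0000 + 63.0·0.76677) / 3.7668 = 12.8 meV.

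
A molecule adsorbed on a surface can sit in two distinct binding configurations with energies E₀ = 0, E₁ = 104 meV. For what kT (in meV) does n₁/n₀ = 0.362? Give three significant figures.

102 meV

n₁/n₀ = exp[−(E₁−E₀)/kT] = 0.362.
⇒ (E₁−E₀)/kT = ln(1/0.362) = ln(2.7624) = 1.0161.
kT = 104 meV / 1.0161 = 102 meV.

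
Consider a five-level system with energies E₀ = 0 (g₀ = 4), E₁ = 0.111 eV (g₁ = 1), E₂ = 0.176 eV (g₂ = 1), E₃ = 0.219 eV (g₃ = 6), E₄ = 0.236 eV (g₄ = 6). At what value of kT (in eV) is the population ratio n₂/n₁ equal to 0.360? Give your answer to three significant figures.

0.0636 eV

n₂/n₁ = (g₂/g₁) exp[−(E₂−E₁)/kT] = 0.360.
⇒ (E₂−E₁)/kT = ln((1/1)/0.360) = ln(2.7778) = 1.0217.
kT = 0.065 eV / 1.0217 = 0.0636 eV.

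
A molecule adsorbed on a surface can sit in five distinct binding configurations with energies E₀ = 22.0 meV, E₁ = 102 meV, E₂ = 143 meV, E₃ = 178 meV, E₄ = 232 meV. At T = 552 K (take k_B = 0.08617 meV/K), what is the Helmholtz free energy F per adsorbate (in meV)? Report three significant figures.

k_BT = 0.08617 × 552 K = 47.566 meV.
Eᵢ/kT = 0.46252, 2.1444, 3.0063, 3.7422, 4.8774.
Z = Σ e^(−Eᵢ/kT) = e^(−0.46252) + e^(−2.1444) + e^(−3.0063) + e^(−3.7422) + e^(−4.8774) = 0.62969 + 0.11714 + 0.049474 + 0.023702 + 0.0076168 = 0.82762.
F = −kT ln Z = −47.566 × ln(0.82762) = −47.566 × -0.18920 = 9.00 meV.

9.00 meV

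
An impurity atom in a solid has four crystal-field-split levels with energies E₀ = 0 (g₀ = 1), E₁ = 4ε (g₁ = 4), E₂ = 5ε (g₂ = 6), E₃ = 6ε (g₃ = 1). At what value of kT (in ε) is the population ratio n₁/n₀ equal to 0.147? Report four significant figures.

1.211 ε

n₁/n₀ = (g₁/g₀) exp[−(E₁−E₀)/kT] = 0.147.
⇒ (E₁−E₀)/kT = ln((4/1)/0.147) = ln(27.2109) = 3.30362.
kT = 4ε / 3.30362 = 1.211 ε.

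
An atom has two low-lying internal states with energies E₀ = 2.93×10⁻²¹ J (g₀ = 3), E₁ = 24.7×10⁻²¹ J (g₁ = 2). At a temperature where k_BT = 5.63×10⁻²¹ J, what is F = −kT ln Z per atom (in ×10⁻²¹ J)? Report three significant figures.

Eᵢ/kT = 0.52043, 4.3872.
Z = Σ gᵢe^(−Eᵢ/kT) = 3·e^(−0.52043) + 2·e^(−4.3872) = 1.7828 + 0.024871 = 1.8077.
F = −kT ln Z = −5.63 × ln(1.8077) = −5.63 × 0.59206 = -3.33 ×10⁻²¹ J.

-3.33 ×10⁻²¹ J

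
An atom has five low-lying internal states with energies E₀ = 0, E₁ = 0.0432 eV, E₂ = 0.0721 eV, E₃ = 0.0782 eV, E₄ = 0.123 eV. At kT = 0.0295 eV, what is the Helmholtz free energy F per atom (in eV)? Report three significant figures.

-0.0100 eV

Eᵢ/kT = 0, 1.4644, 2.4441, 2.6508, 4.1695.
Z = Σ e^(−Eᵢ/kT) = e^(−0) + e^(−1.4644) + e^(−2.4441) + e^(−2.6508) + e^(−4.1695) = 1.0000 + 0.23122 + 0.086804 + 0.070595 + 0.015460 = 1.4041.
F = −kT ln Z = −0.0295 × ln(1.4041) = −0.0295 × 0.33940 = -0.0100 eV.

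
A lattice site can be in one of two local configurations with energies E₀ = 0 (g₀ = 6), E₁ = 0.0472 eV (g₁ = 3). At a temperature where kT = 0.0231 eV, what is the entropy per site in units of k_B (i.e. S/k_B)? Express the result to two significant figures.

Eᵢ/kT = 0, 2.043.
Z = Σ gᵢe^(−Eᵢ/kT) = 6·e^(−0) + 3·e^(−2.043) = 6.000 + 0.3889 = 6.389.
⟨E⟩ = Σ EᵢPᵢ = 0.002873 eV.
S/k_B = ln Z + ⟨E⟩/kT = ln(6.389) + 0.002873/0.0231 = 1.855 + 0.1244 = 2.0.

2.0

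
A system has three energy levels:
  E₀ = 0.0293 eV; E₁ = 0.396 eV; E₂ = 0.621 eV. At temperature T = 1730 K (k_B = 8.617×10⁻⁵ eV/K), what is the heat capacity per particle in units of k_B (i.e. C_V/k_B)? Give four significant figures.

k_BT = 8.617×10⁻⁵ × 1730 K = 0.149074 eV.
Eᵢ/kT = 0.196547, 2.65640, 4.16572.
Z = Σ e^(−Eᵢ/kT) = e^(−0.196547) + e^(−2.65640) + e^(−4.16572) = 0.821563 + 0.0702005 + 0.0155185 = 0.907282.
⟨E⟩ = 0.0677939 eV, ⟨E²⟩ = 0.0195071 eV².
C_V/k_B = (⟨E²⟩ − ⟨E⟩²)/(kT)² = (0.0195071 − 0.00459601)/0.0222231 = 0.6710.

0.6710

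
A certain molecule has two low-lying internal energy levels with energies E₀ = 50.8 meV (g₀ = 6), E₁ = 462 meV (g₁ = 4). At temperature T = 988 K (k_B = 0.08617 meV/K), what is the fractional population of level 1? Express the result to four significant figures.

0.005297

k_BT = 0.08617 × 988 K = 85.1360 meV.
Eᵢ/kT = 0.596692, 5.42661.
Z = Σ gᵢe^(−Eᵢ/kT) = 6·e^(−0.596692) + 4·e^(−5.42661) = 3.30378 + 0.0175919 = 3.32137.
P₁ = g₁ e^(−E₁/kT) / Z = 0.0175919/3.32137 = 0.005297.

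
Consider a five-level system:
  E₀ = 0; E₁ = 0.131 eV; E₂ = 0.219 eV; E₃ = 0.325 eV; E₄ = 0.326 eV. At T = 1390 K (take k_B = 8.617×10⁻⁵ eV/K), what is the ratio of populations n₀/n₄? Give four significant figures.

k_BT = 8.617×10⁻⁵ × 1390 K = 0.119776 eV.
n₀/n₄ = exp[−(E₀−E₄)/kT] = exp(−(-0.326 eV)/(0.119776 eV)) = exp(2.72175) = 15.21.

15.21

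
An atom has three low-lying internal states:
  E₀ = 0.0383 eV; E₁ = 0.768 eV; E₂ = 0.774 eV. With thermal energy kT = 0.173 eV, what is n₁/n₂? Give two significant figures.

n₁/n₂ = exp[−(E₁−E₂)/kT] = exp(−(-0.006 eV)/(0.173 eV)) = exp(0.03468) = 1.0.

1.0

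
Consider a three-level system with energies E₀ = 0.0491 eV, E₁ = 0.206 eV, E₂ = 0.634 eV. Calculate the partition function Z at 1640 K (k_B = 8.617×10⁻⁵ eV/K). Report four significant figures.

Z = 0.9505

k_BT = 8.617×10⁻⁵ × 1640 K = 0.141319 eV.
Eᵢ/kT = 0.347441, 1.45770, 4.48630.
Z = Σ e^(−Eᵢ/kT) = e^(−0.347441) + e^(−1.45770) + e^(−4.48630) = 0.706494 + 0.232771 + 0.0112622 = 0.950527.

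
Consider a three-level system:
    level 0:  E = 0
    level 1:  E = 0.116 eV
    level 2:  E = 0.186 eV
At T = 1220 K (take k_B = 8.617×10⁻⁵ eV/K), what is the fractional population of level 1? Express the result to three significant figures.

0.221

k_BT = 8.617×10⁻⁵ × 1220 K = 0.10513 eV.
Eᵢ/kT = 0, 1.1034, 1.7692.
Z = Σ e^(−Eᵢ/kT) = e^(−0) + e^(−1.1034) + e^(−1.7692) = 1.0000 + 0.33174 + 0.17047 = 1.5022.
P₁ = e^(−E₁/kT) / Z = 0.33174/1.5022 = 0.221.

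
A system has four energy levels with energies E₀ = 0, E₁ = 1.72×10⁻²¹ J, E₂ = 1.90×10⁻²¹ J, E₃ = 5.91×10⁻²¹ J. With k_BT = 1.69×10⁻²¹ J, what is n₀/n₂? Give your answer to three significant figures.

n₀/n₂ = exp[−(E₀−E₂)/kT] = exp(−(-1.90 ×10⁻²¹ J)/(1.69 ×10⁻²¹ J)) = exp(1.1243) = 3.08.

3.08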